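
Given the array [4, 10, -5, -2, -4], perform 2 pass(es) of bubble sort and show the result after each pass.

After pass 1: [4, -5, -2, -4, 10] (3 swaps)
After pass 2: [-5, -2, -4, 4, 10] (3 swaps)
Total swaps: 6


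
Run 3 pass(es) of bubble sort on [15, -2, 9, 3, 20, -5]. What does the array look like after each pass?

After pass 1: [-2, 9, 3, 15, -5, 20] (4 swaps)
After pass 2: [-2, 3, 9, -5, 15, 20] (2 swaps)
After pass 3: [-2, 3, -5, 9, 15, 20] (1 swaps)
Total swaps: 7


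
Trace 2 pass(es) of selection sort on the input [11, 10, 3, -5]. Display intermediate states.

Pass 1: Select minimum -5 at index 3, swap -> [-5, 10, 3, 11]
Pass 2: Select minimum 3 at index 2, swap -> [-5, 3, 10, 11]


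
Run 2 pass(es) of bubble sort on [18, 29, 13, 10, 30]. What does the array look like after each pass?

After pass 1: [18, 13, 10, 29, 30] (2 swaps)
After pass 2: [13, 10, 18, 29, 30] (2 swaps)
Total swaps: 4


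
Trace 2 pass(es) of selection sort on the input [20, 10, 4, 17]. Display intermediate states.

Pass 1: Select minimum 4 at index 2, swap -> [4, 10, 20, 17]
Pass 2: Select minimum 10 at index 1, swap -> [4, 10, 20, 17]


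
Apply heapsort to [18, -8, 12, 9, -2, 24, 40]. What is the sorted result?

Build heap: [40, 9, 24, -8, -2, 18, 12]
Extract 40: [24, 9, 18, -8, -2, 12, 40]
Extract 24: [18, 9, 12, -8, -2, 24, 40]
Extract 18: [12, 9, -2, -8, 18, 24, 40]
Extract 12: [9, -8, -2, 12, 18, 24, 40]
Extract 9: [-2, -8, 9, 12, 18, 24, 40]
Extract -2: [-8, -2, 9, 12, 18, 24, 40]


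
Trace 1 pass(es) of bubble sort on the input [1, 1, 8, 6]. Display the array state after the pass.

After pass 1: [1, 1, 6, 8] (1 swaps)
Total swaps: 1


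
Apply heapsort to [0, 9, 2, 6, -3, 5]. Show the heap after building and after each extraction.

Build heap: [9, 6, 5, 0, -3, 2]
Extract 9: [6, 2, 5, 0, -3, 9]
Extract 6: [5, 2, -3, 0, 6, 9]
Extract 5: [2, 0, -3, 5, 6, 9]
Extract 2: [0, -3, 2, 5, 6, 9]
Extract 0: [-3, 0, 2, 5, 6, 9]


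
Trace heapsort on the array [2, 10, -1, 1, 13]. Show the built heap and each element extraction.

Build heap: [13, 10, -1, 1, 2]
Extract 13: [10, 2, -1, 1, 13]
Extract 10: [2, 1, -1, 10, 13]
Extract 2: [1, -1, 2, 10, 13]
Extract 1: [-1, 1, 2, 10, 13]


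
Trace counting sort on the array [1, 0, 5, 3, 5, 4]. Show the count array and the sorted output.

Count array: [1, 1, 0, 1, 1, 2]
(count[i] = number of elements equal to i)
Cumulative count: [1, 2, 2, 3, 4, 6]
Sorted: [0, 1, 3, 4, 5, 5]


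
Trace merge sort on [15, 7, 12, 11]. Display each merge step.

Divide and conquer:
  Merge [15] + [7] -> [7, 15]
  Merge [12] + [11] -> [11, 12]
  Merge [7, 15] + [11, 12] -> [7, 11, 12, 15]


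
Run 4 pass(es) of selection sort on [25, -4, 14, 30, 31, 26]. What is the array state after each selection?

Pass 1: Select minimum -4 at index 1, swap -> [-4, 25, 14, 30, 31, 26]
Pass 2: Select minimum 14 at index 2, swap -> [-4, 14, 25, 30, 31, 26]
Pass 3: Select minimum 25 at index 2, swap -> [-4, 14, 25, 30, 31, 26]
Pass 4: Select minimum 26 at index 5, swap -> [-4, 14, 25, 26, 31, 30]


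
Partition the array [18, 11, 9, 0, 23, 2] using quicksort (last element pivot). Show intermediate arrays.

Partition 1: pivot=2 at index 1 -> [0, 2, 9, 18, 23, 11]
Partition 2: pivot=11 at index 3 -> [0, 2, 9, 11, 23, 18]
Partition 3: pivot=18 at index 4 -> [0, 2, 9, 11, 18, 23]


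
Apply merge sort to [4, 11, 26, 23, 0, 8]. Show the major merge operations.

Divide and conquer:
  Merge [11] + [26] -> [11, 26]
  Merge [4] + [11, 26] -> [4, 11, 26]
  Merge [0] + [8] -> [0, 8]
  Merge [23] + [0, 8] -> [0, 8, 23]
  Merge [4, 11, 26] + [0, 8, 23] -> [0, 4, 8, 11, 23, 26]


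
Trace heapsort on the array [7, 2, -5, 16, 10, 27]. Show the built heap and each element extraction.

Build heap: [27, 16, 7, 2, 10, -5]
Extract 27: [16, 10, 7, 2, -5, 27]
Extract 16: [10, 2, 7, -5, 16, 27]
Extract 10: [7, 2, -5, 10, 16, 27]
Extract 7: [2, -5, 7, 10, 16, 27]
Extract 2: [-5, 2, 7, 10, 16, 27]


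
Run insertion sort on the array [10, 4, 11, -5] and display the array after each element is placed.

First element 10 is already 'sorted'
Insert 4: shifted 1 elements -> [4, 10, 11, -5]
Insert 11: shifted 0 elements -> [4, 10, 11, -5]
Insert -5: shifted 3 elements -> [-5, 4, 10, 11]


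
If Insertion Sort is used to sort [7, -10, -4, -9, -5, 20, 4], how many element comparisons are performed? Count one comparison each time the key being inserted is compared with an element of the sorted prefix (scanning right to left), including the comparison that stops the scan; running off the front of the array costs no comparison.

Insert -10: 7 > -10 (shift), reached front = 1 comparison(s) -> [-10, 7, -4, -9, -5, 20, 4]
Insert -4: 7 > -4 (shift), -10 <= -4 (stop) = 2 comparison(s) -> [-10, -4, 7, -9, -5, 20, 4]
Insert -9: 7 > -9 (shift), -4 > -9 (shift), -10 <= -9 (stop) = 3 comparison(s) -> [-10, -9, -4, 7, -5, 20, 4]
Insert -5: 7 > -5 (shift), -4 > -5 (shift), -9 <= -5 (stop) = 3 comparison(s) -> [-10, -9, -5, -4, 7, 20, 4]
Insert 20: 7 <= 20 (stop) = 1 comparison(s) -> [-10, -9, -5, -4, 7, 20, 4]
Insert 4: 20 > 4 (shift), 7 > 4 (shift), -4 <= 4 (stop) = 3 comparison(s) -> [-10, -9, -5, -4, 4, 7, 20]
Total comparisons: 1 + 2 + 3 + 3 + 1 + 3 = 13


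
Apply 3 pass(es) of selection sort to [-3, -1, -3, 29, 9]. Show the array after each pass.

Pass 1: Select minimum -3 at index 0, swap -> [-3, -1, -3, 29, 9]
Pass 2: Select minimum -3 at index 2, swap -> [-3, -3, -1, 29, 9]
Pass 3: Select minimum -1 at index 2, swap -> [-3, -3, -1, 29, 9]


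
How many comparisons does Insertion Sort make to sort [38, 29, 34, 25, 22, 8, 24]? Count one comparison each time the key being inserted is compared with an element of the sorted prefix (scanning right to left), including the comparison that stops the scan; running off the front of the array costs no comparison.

Insert 29: 38 > 29 (shift), reached front = 1 comparison(s) -> [29, 38, 34, 25, 22, 8, 24]
Insert 34: 38 > 34 (shift), 29 <= 34 (stop) = 2 comparison(s) -> [29, 34, 38, 25, 22, 8, 24]
Insert 25: 38 > 25 (shift), 34 > 25 (shift), 29 > 25 (shift), reached front = 3 comparison(s) -> [25, 29, 34, 38, 22, 8, 24]
Insert 22: 38 > 22 (shift), 34 > 22 (shift), 29 > 22 (shift), 25 > 22 (shift), reached front = 4 comparison(s) -> [22, 25, 29, 34, 38, 8, 24]
Insert 8: 38 > 8 (shift), 34 > 8 (shift), 29 > 8 (shift), 25 > 8 (shift), 22 > 8 (shift), reached front = 5 comparison(s) -> [8, 22, 25, 29, 34, 38, 24]
Insert 24: 38 > 24 (shift), 34 > 24 (shift), 29 > 24 (shift), 25 > 24 (shift), 22 <= 24 (stop) = 5 comparison(s) -> [8, 22, 24, 25, 29, 34, 38]
Total comparisons: 1 + 2 + 3 + 4 + 5 + 5 = 20


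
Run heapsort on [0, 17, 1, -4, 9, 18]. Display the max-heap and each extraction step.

Build heap: [18, 17, 1, -4, 9, 0]
Extract 18: [17, 9, 1, -4, 0, 18]
Extract 17: [9, 0, 1, -4, 17, 18]
Extract 9: [1, 0, -4, 9, 17, 18]
Extract 1: [0, -4, 1, 9, 17, 18]
Extract 0: [-4, 0, 1, 9, 17, 18]


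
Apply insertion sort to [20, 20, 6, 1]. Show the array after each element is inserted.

First element 20 is already 'sorted'
Insert 20: shifted 0 elements -> [20, 20, 6, 1]
Insert 6: shifted 2 elements -> [6, 20, 20, 1]
Insert 1: shifted 3 elements -> [1, 6, 20, 20]


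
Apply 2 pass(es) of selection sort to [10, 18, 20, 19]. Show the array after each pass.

Pass 1: Select minimum 10 at index 0, swap -> [10, 18, 20, 19]
Pass 2: Select minimum 18 at index 1, swap -> [10, 18, 20, 19]


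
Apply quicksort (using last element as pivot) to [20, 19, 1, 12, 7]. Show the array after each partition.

Partition 1: pivot=7 at index 1 -> [1, 7, 20, 12, 19]
Partition 2: pivot=19 at index 3 -> [1, 7, 12, 19, 20]


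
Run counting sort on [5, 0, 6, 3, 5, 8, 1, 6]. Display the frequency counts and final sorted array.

Count array: [1, 1, 0, 1, 0, 2, 2, 0, 1]
(count[i] = number of elements equal to i)
Cumulative count: [1, 2, 2, 3, 3, 5, 7, 7, 8]
Sorted: [0, 1, 3, 5, 5, 6, 6, 8]


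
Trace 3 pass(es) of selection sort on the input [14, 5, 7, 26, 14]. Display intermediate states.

Pass 1: Select minimum 5 at index 1, swap -> [5, 14, 7, 26, 14]
Pass 2: Select minimum 7 at index 2, swap -> [5, 7, 14, 26, 14]
Pass 3: Select minimum 14 at index 2, swap -> [5, 7, 14, 26, 14]


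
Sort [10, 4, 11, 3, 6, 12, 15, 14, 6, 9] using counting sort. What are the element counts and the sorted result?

Count array: [0, 0, 0, 1, 1, 0, 2, 0, 0, 1, 1, 1, 1, 0, 1, 1]
(count[i] = number of elements equal to i)
Cumulative count: [0, 0, 0, 1, 2, 2, 4, 4, 4, 5, 6, 7, 8, 8, 9, 10]
Sorted: [3, 4, 6, 6, 9, 10, 11, 12, 14, 15]


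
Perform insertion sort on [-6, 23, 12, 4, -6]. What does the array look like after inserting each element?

First element -6 is already 'sorted'
Insert 23: shifted 0 elements -> [-6, 23, 12, 4, -6]
Insert 12: shifted 1 elements -> [-6, 12, 23, 4, -6]
Insert 4: shifted 2 elements -> [-6, 4, 12, 23, -6]
Insert -6: shifted 3 elements -> [-6, -6, 4, 12, 23]


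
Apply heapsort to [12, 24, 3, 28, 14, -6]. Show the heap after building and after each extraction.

Build heap: [28, 24, 3, 12, 14, -6]
Extract 28: [24, 14, 3, 12, -6, 28]
Extract 24: [14, 12, 3, -6, 24, 28]
Extract 14: [12, -6, 3, 14, 24, 28]
Extract 12: [3, -6, 12, 14, 24, 28]
Extract 3: [-6, 3, 12, 14, 24, 28]


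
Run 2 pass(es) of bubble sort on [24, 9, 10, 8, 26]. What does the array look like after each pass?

After pass 1: [9, 10, 8, 24, 26] (3 swaps)
After pass 2: [9, 8, 10, 24, 26] (1 swaps)
Total swaps: 4


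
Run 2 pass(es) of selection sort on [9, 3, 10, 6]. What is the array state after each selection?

Pass 1: Select minimum 3 at index 1, swap -> [3, 9, 10, 6]
Pass 2: Select minimum 6 at index 3, swap -> [3, 6, 10, 9]


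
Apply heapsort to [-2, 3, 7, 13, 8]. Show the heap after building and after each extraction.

Build heap: [13, 8, 7, 3, -2]
Extract 13: [8, 3, 7, -2, 13]
Extract 8: [7, 3, -2, 8, 13]
Extract 7: [3, -2, 7, 8, 13]
Extract 3: [-2, 3, 7, 8, 13]


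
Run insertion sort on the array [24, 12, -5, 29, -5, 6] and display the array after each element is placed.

First element 24 is already 'sorted'
Insert 12: shifted 1 elements -> [12, 24, -5, 29, -5, 6]
Insert -5: shifted 2 elements -> [-5, 12, 24, 29, -5, 6]
Insert 29: shifted 0 elements -> [-5, 12, 24, 29, -5, 6]
Insert -5: shifted 3 elements -> [-5, -5, 12, 24, 29, 6]
Insert 6: shifted 3 elements -> [-5, -5, 6, 12, 24, 29]


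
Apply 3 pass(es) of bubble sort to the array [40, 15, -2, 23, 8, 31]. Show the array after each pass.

After pass 1: [15, -2, 23, 8, 31, 40] (5 swaps)
After pass 2: [-2, 15, 8, 23, 31, 40] (2 swaps)
After pass 3: [-2, 8, 15, 23, 31, 40] (1 swaps)
Total swaps: 8


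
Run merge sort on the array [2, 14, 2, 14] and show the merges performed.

Divide and conquer:
  Merge [2] + [14] -> [2, 14]
  Merge [2] + [14] -> [2, 14]
  Merge [2, 14] + [2, 14] -> [2, 2, 14, 14]


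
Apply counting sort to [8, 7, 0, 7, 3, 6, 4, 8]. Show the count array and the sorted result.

Count array: [1, 0, 0, 1, 1, 0, 1, 2, 2]
(count[i] = number of elements equal to i)
Cumulative count: [1, 1, 1, 2, 3, 3, 4, 6, 8]
Sorted: [0, 3, 4, 6, 7, 7, 8, 8]


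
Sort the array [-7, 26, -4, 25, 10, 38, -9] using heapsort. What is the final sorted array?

Build heap: [38, 26, -4, 25, 10, -7, -9]
Extract 38: [26, 25, -4, -9, 10, -7, 38]
Extract 26: [25, 10, -4, -9, -7, 26, 38]
Extract 25: [10, -7, -4, -9, 25, 26, 38]
Extract 10: [-4, -7, -9, 10, 25, 26, 38]
Extract -4: [-7, -9, -4, 10, 25, 26, 38]
Extract -7: [-9, -7, -4, 10, 25, 26, 38]


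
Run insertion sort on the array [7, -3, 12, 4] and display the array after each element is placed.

First element 7 is already 'sorted'
Insert -3: shifted 1 elements -> [-3, 7, 12, 4]
Insert 12: shifted 0 elements -> [-3, 7, 12, 4]
Insert 4: shifted 2 elements -> [-3, 4, 7, 12]


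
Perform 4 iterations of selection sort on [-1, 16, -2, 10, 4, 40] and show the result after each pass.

Pass 1: Select minimum -2 at index 2, swap -> [-2, 16, -1, 10, 4, 40]
Pass 2: Select minimum -1 at index 2, swap -> [-2, -1, 16, 10, 4, 40]
Pass 3: Select minimum 4 at index 4, swap -> [-2, -1, 4, 10, 16, 40]
Pass 4: Select minimum 10 at index 3, swap -> [-2, -1, 4, 10, 16, 40]


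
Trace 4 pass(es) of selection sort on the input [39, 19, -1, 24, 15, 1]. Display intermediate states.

Pass 1: Select minimum -1 at index 2, swap -> [-1, 19, 39, 24, 15, 1]
Pass 2: Select minimum 1 at index 5, swap -> [-1, 1, 39, 24, 15, 19]
Pass 3: Select minimum 15 at index 4, swap -> [-1, 1, 15, 24, 39, 19]
Pass 4: Select minimum 19 at index 5, swap -> [-1, 1, 15, 19, 39, 24]


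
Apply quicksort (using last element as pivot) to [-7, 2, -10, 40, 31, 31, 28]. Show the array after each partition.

Partition 1: pivot=28 at index 3 -> [-7, 2, -10, 28, 31, 31, 40]
Partition 2: pivot=-10 at index 0 -> [-10, 2, -7, 28, 31, 31, 40]
Partition 3: pivot=-7 at index 1 -> [-10, -7, 2, 28, 31, 31, 40]
Partition 4: pivot=40 at index 6 -> [-10, -7, 2, 28, 31, 31, 40]
Partition 5: pivot=31 at index 5 -> [-10, -7, 2, 28, 31, 31, 40]


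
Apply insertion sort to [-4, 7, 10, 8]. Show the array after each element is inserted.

First element -4 is already 'sorted'
Insert 7: shifted 0 elements -> [-4, 7, 10, 8]
Insert 10: shifted 0 elements -> [-4, 7, 10, 8]
Insert 8: shifted 1 elements -> [-4, 7, 8, 10]


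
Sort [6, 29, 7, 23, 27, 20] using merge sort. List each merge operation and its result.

Divide and conquer:
  Merge [29] + [7] -> [7, 29]
  Merge [6] + [7, 29] -> [6, 7, 29]
  Merge [27] + [20] -> [20, 27]
  Merge [23] + [20, 27] -> [20, 23, 27]
  Merge [6, 7, 29] + [20, 23, 27] -> [6, 7, 20, 23, 27, 29]


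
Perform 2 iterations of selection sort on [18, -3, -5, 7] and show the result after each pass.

Pass 1: Select minimum -5 at index 2, swap -> [-5, -3, 18, 7]
Pass 2: Select minimum -3 at index 1, swap -> [-5, -3, 18, 7]


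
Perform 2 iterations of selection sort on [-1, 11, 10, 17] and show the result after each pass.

Pass 1: Select minimum -1 at index 0, swap -> [-1, 11, 10, 17]
Pass 2: Select minimum 10 at index 2, swap -> [-1, 10, 11, 17]


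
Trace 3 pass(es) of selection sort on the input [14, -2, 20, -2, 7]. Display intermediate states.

Pass 1: Select minimum -2 at index 1, swap -> [-2, 14, 20, -2, 7]
Pass 2: Select minimum -2 at index 3, swap -> [-2, -2, 20, 14, 7]
Pass 3: Select minimum 7 at index 4, swap -> [-2, -2, 7, 14, 20]


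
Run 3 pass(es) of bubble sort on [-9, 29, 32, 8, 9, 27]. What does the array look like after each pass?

After pass 1: [-9, 29, 8, 9, 27, 32] (3 swaps)
After pass 2: [-9, 8, 9, 27, 29, 32] (3 swaps)
After pass 3: [-9, 8, 9, 27, 29, 32] (0 swaps)
Total swaps: 6


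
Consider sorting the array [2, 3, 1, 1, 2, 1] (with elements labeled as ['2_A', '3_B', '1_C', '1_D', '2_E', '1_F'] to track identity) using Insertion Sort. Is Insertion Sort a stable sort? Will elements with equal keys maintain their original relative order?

Trace Insertion Sort on the labeled array (the key is the number; the letter only tracks identity):
  Insert 3_B at index 1: [2_A, 3_B, 1_C, 1_D, 2_E, 1_F]
  Insert 1_C at index 0: [1_C, 2_A, 3_B, 1_D, 2_E, 1_F]
  Insert 1_D at index 1: [1_C, 1_D, 2_A, 3_B, 2_E, 1_F]
  Insert 2_E at index 3: [1_C, 1_D, 2_A, 2_E, 3_B, 1_F]
  Insert 1_F at index 2: [1_C, 1_D, 1_F, 2_A, 2_E, 3_B]
Final order: [1_C, 1_D, 1_F, 2_A, 2_E, 3_B]
Equal keys:
  value 1: originally 1_C, 1_D, 1_F; after sorting 1_C, 1_D, 1_F -> order preserved
  value 2: originally 2_A, 2_E; after sorting 2_A, 2_E -> order preserved
All equal keys kept their original relative order. Insertion Sort is stable: elements are shifted only while they are strictly greater than the key, so a key is inserted after any equal elements already placed.
Answer: Stable


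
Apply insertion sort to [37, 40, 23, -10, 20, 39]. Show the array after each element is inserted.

First element 37 is already 'sorted'
Insert 40: shifted 0 elements -> [37, 40, 23, -10, 20, 39]
Insert 23: shifted 2 elements -> [23, 37, 40, -10, 20, 39]
Insert -10: shifted 3 elements -> [-10, 23, 37, 40, 20, 39]
Insert 20: shifted 3 elements -> [-10, 20, 23, 37, 40, 39]
Insert 39: shifted 1 elements -> [-10, 20, 23, 37, 39, 40]


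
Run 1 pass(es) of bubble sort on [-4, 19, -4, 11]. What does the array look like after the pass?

After pass 1: [-4, -4, 11, 19] (2 swaps)
Total swaps: 2


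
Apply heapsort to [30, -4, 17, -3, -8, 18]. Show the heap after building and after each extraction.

Build heap: [30, -3, 18, -4, -8, 17]
Extract 30: [18, -3, 17, -4, -8, 30]
Extract 18: [17, -3, -8, -4, 18, 30]
Extract 17: [-3, -4, -8, 17, 18, 30]
Extract -3: [-4, -8, -3, 17, 18, 30]
Extract -4: [-8, -4, -3, 17, 18, 30]


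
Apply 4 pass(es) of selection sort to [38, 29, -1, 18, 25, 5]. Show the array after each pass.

Pass 1: Select minimum -1 at index 2, swap -> [-1, 29, 38, 18, 25, 5]
Pass 2: Select minimum 5 at index 5, swap -> [-1, 5, 38, 18, 25, 29]
Pass 3: Select minimum 18 at index 3, swap -> [-1, 5, 18, 38, 25, 29]
Pass 4: Select minimum 25 at index 4, swap -> [-1, 5, 18, 25, 38, 29]


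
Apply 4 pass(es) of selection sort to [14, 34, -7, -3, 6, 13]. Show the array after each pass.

Pass 1: Select minimum -7 at index 2, swap -> [-7, 34, 14, -3, 6, 13]
Pass 2: Select minimum -3 at index 3, swap -> [-7, -3, 14, 34, 6, 13]
Pass 3: Select minimum 6 at index 4, swap -> [-7, -3, 6, 34, 14, 13]
Pass 4: Select minimum 13 at index 5, swap -> [-7, -3, 6, 13, 14, 34]


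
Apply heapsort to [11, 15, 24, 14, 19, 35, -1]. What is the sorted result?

Build heap: [35, 19, 24, 14, 15, 11, -1]
Extract 35: [24, 19, 11, 14, 15, -1, 35]
Extract 24: [19, 15, 11, 14, -1, 24, 35]
Extract 19: [15, 14, 11, -1, 19, 24, 35]
Extract 15: [14, -1, 11, 15, 19, 24, 35]
Extract 14: [11, -1, 14, 15, 19, 24, 35]
Extract 11: [-1, 11, 14, 15, 19, 24, 35]


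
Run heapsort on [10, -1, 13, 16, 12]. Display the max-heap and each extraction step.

Build heap: [16, 12, 13, -1, 10]
Extract 16: [13, 12, 10, -1, 16]
Extract 13: [12, -1, 10, 13, 16]
Extract 12: [10, -1, 12, 13, 16]
Extract 10: [-1, 10, 12, 13, 16]


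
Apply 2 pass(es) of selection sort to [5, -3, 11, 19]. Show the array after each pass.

Pass 1: Select minimum -3 at index 1, swap -> [-3, 5, 11, 19]
Pass 2: Select minimum 5 at index 1, swap -> [-3, 5, 11, 19]


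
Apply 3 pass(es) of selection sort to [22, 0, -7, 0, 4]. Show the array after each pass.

Pass 1: Select minimum -7 at index 2, swap -> [-7, 0, 22, 0, 4]
Pass 2: Select minimum 0 at index 1, swap -> [-7, 0, 22, 0, 4]
Pass 3: Select minimum 0 at index 3, swap -> [-7, 0, 0, 22, 4]


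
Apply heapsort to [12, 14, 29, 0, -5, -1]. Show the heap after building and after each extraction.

Build heap: [29, 14, 12, 0, -5, -1]
Extract 29: [14, 0, 12, -1, -5, 29]
Extract 14: [12, 0, -5, -1, 14, 29]
Extract 12: [0, -1, -5, 12, 14, 29]
Extract 0: [-1, -5, 0, 12, 14, 29]
Extract -1: [-5, -1, 0, 12, 14, 29]


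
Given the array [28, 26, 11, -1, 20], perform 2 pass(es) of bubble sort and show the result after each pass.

After pass 1: [26, 11, -1, 20, 28] (4 swaps)
After pass 2: [11, -1, 20, 26, 28] (3 swaps)
Total swaps: 7


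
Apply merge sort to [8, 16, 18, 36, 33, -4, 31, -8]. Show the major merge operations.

Divide and conquer:
  Merge [8] + [16] -> [8, 16]
  Merge [18] + [36] -> [18, 36]
  Merge [8, 16] + [18, 36] -> [8, 16, 18, 36]
  Merge [33] + [-4] -> [-4, 33]
  Merge [31] + [-8] -> [-8, 31]
  Merge [-4, 33] + [-8, 31] -> [-8, -4, 31, 33]
  Merge [8, 16, 18, 36] + [-8, -4, 31, 33] -> [-8, -4, 8, 16, 18, 31, 33, 36]


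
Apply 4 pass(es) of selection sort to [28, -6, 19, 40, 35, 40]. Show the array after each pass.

Pass 1: Select minimum -6 at index 1, swap -> [-6, 28, 19, 40, 35, 40]
Pass 2: Select minimum 19 at index 2, swap -> [-6, 19, 28, 40, 35, 40]
Pass 3: Select minimum 28 at index 2, swap -> [-6, 19, 28, 40, 35, 40]
Pass 4: Select minimum 35 at index 4, swap -> [-6, 19, 28, 35, 40, 40]


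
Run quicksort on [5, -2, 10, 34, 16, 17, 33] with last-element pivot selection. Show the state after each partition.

Partition 1: pivot=33 at index 5 -> [5, -2, 10, 16, 17, 33, 34]
Partition 2: pivot=17 at index 4 -> [5, -2, 10, 16, 17, 33, 34]
Partition 3: pivot=16 at index 3 -> [5, -2, 10, 16, 17, 33, 34]
Partition 4: pivot=10 at index 2 -> [5, -2, 10, 16, 17, 33, 34]
Partition 5: pivot=-2 at index 0 -> [-2, 5, 10, 16, 17, 33, 34]


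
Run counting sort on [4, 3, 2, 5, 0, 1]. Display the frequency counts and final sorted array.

Count array: [1, 1, 1, 1, 1, 1]
(count[i] = number of elements equal to i)
Cumulative count: [1, 2, 3, 4, 5, 6]
Sorted: [0, 1, 2, 3, 4, 5]


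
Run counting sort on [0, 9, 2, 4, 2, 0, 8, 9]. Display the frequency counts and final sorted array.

Count array: [2, 0, 2, 0, 1, 0, 0, 0, 1, 2]
(count[i] = number of elements equal to i)
Cumulative count: [2, 2, 4, 4, 5, 5, 5, 5, 6, 8]
Sorted: [0, 0, 2, 2, 4, 8, 9, 9]


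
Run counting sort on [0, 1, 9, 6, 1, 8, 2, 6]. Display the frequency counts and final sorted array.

Count array: [1, 2, 1, 0, 0, 0, 2, 0, 1, 1]
(count[i] = number of elements equal to i)
Cumulative count: [1, 3, 4, 4, 4, 4, 6, 6, 7, 8]
Sorted: [0, 1, 1, 2, 6, 6, 8, 9]


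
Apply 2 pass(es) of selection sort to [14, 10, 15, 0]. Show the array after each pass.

Pass 1: Select minimum 0 at index 3, swap -> [0, 10, 15, 14]
Pass 2: Select minimum 10 at index 1, swap -> [0, 10, 15, 14]


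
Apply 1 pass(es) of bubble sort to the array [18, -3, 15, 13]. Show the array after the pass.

After pass 1: [-3, 15, 13, 18] (3 swaps)
Total swaps: 3


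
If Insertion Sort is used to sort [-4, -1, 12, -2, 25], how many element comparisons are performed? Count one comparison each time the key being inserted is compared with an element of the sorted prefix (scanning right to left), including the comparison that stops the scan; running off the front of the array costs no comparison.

Insert -1: -4 <= -1 (stop) = 1 comparison(s) -> [-4, -1, 12, -2, 25]
Insert 12: -1 <= 12 (stop) = 1 comparison(s) -> [-4, -1, 12, -2, 25]
Insert -2: 12 > -2 (shift), -1 > -2 (shift), -4 <= -2 (stop) = 3 comparison(s) -> [-4, -2, -1, 12, 25]
Insert 25: 12 <= 25 (stop) = 1 comparison(s) -> [-4, -2, -1, 12, 25]
Total comparisons: 1 + 1 + 3 + 1 = 6


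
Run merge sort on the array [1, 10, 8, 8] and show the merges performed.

Divide and conquer:
  Merge [1] + [10] -> [1, 10]
  Merge [8] + [8] -> [8, 8]
  Merge [1, 10] + [8, 8] -> [1, 8, 8, 10]


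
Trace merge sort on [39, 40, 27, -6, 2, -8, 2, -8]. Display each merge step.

Divide and conquer:
  Merge [39] + [40] -> [39, 40]
  Merge [27] + [-6] -> [-6, 27]
  Merge [39, 40] + [-6, 27] -> [-6, 27, 39, 40]
  Merge [2] + [-8] -> [-8, 2]
  Merge [2] + [-8] -> [-8, 2]
  Merge [-8, 2] + [-8, 2] -> [-8, -8, 2, 2]
  Merge [-6, 27, 39, 40] + [-8, -8, 2, 2] -> [-8, -8, -6, 2, 2, 27, 39, 40]


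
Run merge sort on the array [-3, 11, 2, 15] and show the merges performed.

Divide and conquer:
  Merge [-3] + [11] -> [-3, 11]
  Merge [2] + [15] -> [2, 15]
  Merge [-3, 11] + [2, 15] -> [-3, 2, 11, 15]


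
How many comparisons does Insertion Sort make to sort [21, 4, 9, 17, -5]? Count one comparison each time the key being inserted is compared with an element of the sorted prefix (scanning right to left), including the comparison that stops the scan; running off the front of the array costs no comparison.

Insert 4: 21 > 4 (shift), reached front = 1 comparison(s) -> [4, 21, 9, 17, -5]
Insert 9: 21 > 9 (shift), 4 <= 9 (stop) = 2 comparison(s) -> [4, 9, 21, 17, -5]
Insert 17: 21 > 17 (shift), 9 <= 17 (stop) = 2 comparison(s) -> [4, 9, 17, 21, -5]
Insert -5: 21 > -5 (shift), 17 > -5 (shift), 9 > -5 (shift), 4 > -5 (shift), reached front = 4 comparison(s) -> [-5, 4, 9, 17, 21]
Total comparisons: 1 + 2 + 2 + 4 = 9


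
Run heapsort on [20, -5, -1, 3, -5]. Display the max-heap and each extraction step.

Build heap: [20, 3, -1, -5, -5]
Extract 20: [3, -5, -1, -5, 20]
Extract 3: [-1, -5, -5, 3, 20]
Extract -1: [-5, -5, -1, 3, 20]
Extract -5: [-5, -5, -1, 3, 20]


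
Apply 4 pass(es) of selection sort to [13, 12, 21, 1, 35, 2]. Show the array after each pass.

Pass 1: Select minimum 1 at index 3, swap -> [1, 12, 21, 13, 35, 2]
Pass 2: Select minimum 2 at index 5, swap -> [1, 2, 21, 13, 35, 12]
Pass 3: Select minimum 12 at index 5, swap -> [1, 2, 12, 13, 35, 21]
Pass 4: Select minimum 13 at index 3, swap -> [1, 2, 12, 13, 35, 21]


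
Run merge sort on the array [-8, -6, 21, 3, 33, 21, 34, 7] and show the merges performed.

Divide and conquer:
  Merge [-8] + [-6] -> [-8, -6]
  Merge [21] + [3] -> [3, 21]
  Merge [-8, -6] + [3, 21] -> [-8, -6, 3, 21]
  Merge [33] + [21] -> [21, 33]
  Merge [34] + [7] -> [7, 34]
  Merge [21, 33] + [7, 34] -> [7, 21, 33, 34]
  Merge [-8, -6, 3, 21] + [7, 21, 33, 34] -> [-8, -6, 3, 7, 21, 21, 33, 34]


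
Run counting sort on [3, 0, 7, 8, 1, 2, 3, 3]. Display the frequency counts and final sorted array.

Count array: [1, 1, 1, 3, 0, 0, 0, 1, 1]
(count[i] = number of elements equal to i)
Cumulative count: [1, 2, 3, 6, 6, 6, 6, 7, 8]
Sorted: [0, 1, 2, 3, 3, 3, 7, 8]


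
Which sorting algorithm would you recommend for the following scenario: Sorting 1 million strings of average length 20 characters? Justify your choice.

Best choice: MSD radix sort or Mergesort
Reason: MSD radix sort is a non-comparison sort that buckets the strings by successive character positions, running in time proportional to the total number of characters examined rather than O(n log n) string comparisons; mergesort is a stable O(n log n)-comparison alternative that works for arbitrary variable-length keys


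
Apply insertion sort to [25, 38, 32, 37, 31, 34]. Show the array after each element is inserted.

First element 25 is already 'sorted'
Insert 38: shifted 0 elements -> [25, 38, 32, 37, 31, 34]
Insert 32: shifted 1 elements -> [25, 32, 38, 37, 31, 34]
Insert 37: shifted 1 elements -> [25, 32, 37, 38, 31, 34]
Insert 31: shifted 3 elements -> [25, 31, 32, 37, 38, 34]
Insert 34: shifted 2 elements -> [25, 31, 32, 34, 37, 38]


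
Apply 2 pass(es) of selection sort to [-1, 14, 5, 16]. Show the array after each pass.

Pass 1: Select minimum -1 at index 0, swap -> [-1, 14, 5, 16]
Pass 2: Select minimum 5 at index 2, swap -> [-1, 5, 14, 16]


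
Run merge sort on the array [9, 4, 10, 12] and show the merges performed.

Divide and conquer:
  Merge [9] + [4] -> [4, 9]
  Merge [10] + [12] -> [10, 12]
  Merge [4, 9] + [10, 12] -> [4, 9, 10, 12]


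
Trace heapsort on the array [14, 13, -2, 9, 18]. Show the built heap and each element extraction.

Build heap: [18, 14, -2, 9, 13]
Extract 18: [14, 13, -2, 9, 18]
Extract 14: [13, 9, -2, 14, 18]
Extract 13: [9, -2, 13, 14, 18]
Extract 9: [-2, 9, 13, 14, 18]


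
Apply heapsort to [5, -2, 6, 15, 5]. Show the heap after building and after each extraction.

Build heap: [15, 5, 6, -2, 5]
Extract 15: [6, 5, 5, -2, 15]
Extract 6: [5, -2, 5, 6, 15]
Extract 5: [5, -2, 5, 6, 15]
Extract 5: [-2, 5, 5, 6, 15]


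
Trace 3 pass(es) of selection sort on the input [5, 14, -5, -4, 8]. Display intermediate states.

Pass 1: Select minimum -5 at index 2, swap -> [-5, 14, 5, -4, 8]
Pass 2: Select minimum -4 at index 3, swap -> [-5, -4, 5, 14, 8]
Pass 3: Select minimum 5 at index 2, swap -> [-5, -4, 5, 14, 8]


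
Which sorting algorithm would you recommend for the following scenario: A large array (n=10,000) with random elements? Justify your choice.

Best choice: Quicksort or Mergesort
Reason: Both have O(n log n) average case; quicksort has lower constant factors


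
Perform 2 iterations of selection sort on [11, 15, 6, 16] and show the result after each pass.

Pass 1: Select minimum 6 at index 2, swap -> [6, 15, 11, 16]
Pass 2: Select minimum 11 at index 2, swap -> [6, 11, 15, 16]


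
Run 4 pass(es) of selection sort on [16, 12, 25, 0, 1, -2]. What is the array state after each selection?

Pass 1: Select minimum -2 at index 5, swap -> [-2, 12, 25, 0, 1, 16]
Pass 2: Select minimum 0 at index 3, swap -> [-2, 0, 25, 12, 1, 16]
Pass 3: Select minimum 1 at index 4, swap -> [-2, 0, 1, 12, 25, 16]
Pass 4: Select minimum 12 at index 3, swap -> [-2, 0, 1, 12, 25, 16]


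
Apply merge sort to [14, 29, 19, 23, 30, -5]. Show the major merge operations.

Divide and conquer:
  Merge [29] + [19] -> [19, 29]
  Merge [14] + [19, 29] -> [14, 19, 29]
  Merge [30] + [-5] -> [-5, 30]
  Merge [23] + [-5, 30] -> [-5, 23, 30]
  Merge [14, 19, 29] + [-5, 23, 30] -> [-5, 14, 19, 23, 29, 30]


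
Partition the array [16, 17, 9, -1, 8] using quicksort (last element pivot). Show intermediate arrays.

Partition 1: pivot=8 at index 1 -> [-1, 8, 9, 16, 17]
Partition 2: pivot=17 at index 4 -> [-1, 8, 9, 16, 17]
Partition 3: pivot=16 at index 3 -> [-1, 8, 9, 16, 17]


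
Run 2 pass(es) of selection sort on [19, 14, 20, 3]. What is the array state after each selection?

Pass 1: Select minimum 3 at index 3, swap -> [3, 14, 20, 19]
Pass 2: Select minimum 14 at index 1, swap -> [3, 14, 20, 19]


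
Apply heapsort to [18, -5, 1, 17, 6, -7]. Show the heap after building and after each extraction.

Build heap: [18, 17, 1, -5, 6, -7]
Extract 18: [17, 6, 1, -5, -7, 18]
Extract 17: [6, -5, 1, -7, 17, 18]
Extract 6: [1, -5, -7, 6, 17, 18]
Extract 1: [-5, -7, 1, 6, 17, 18]
Extract -5: [-7, -5, 1, 6, 17, 18]


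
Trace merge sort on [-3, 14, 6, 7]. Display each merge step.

Divide and conquer:
  Merge [-3] + [14] -> [-3, 14]
  Merge [6] + [7] -> [6, 7]
  Merge [-3, 14] + [6, 7] -> [-3, 6, 7, 14]


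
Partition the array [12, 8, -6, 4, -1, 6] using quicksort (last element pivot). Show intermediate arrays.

Partition 1: pivot=6 at index 3 -> [-6, 4, -1, 6, 12, 8]
Partition 2: pivot=-1 at index 1 -> [-6, -1, 4, 6, 12, 8]
Partition 3: pivot=8 at index 4 -> [-6, -1, 4, 6, 8, 12]


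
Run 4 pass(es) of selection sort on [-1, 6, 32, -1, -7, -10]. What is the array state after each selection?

Pass 1: Select minimum -10 at index 5, swap -> [-10, 6, 32, -1, -7, -1]
Pass 2: Select minimum -7 at index 4, swap -> [-10, -7, 32, -1, 6, -1]
Pass 3: Select minimum -1 at index 3, swap -> [-10, -7, -1, 32, 6, -1]
Pass 4: Select minimum -1 at index 5, swap -> [-10, -7, -1, -1, 6, 32]


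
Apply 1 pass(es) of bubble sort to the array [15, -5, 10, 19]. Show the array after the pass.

After pass 1: [-5, 10, 15, 19] (2 swaps)
Total swaps: 2


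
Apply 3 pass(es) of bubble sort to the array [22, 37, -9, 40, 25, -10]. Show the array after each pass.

After pass 1: [22, -9, 37, 25, -10, 40] (3 swaps)
After pass 2: [-9, 22, 25, -10, 37, 40] (3 swaps)
After pass 3: [-9, 22, -10, 25, 37, 40] (1 swaps)
Total swaps: 7


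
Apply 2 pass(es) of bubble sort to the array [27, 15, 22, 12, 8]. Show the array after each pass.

After pass 1: [15, 22, 12, 8, 27] (4 swaps)
After pass 2: [15, 12, 8, 22, 27] (2 swaps)
Total swaps: 6


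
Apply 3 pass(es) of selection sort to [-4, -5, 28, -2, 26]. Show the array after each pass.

Pass 1: Select minimum -5 at index 1, swap -> [-5, -4, 28, -2, 26]
Pass 2: Select minimum -4 at index 1, swap -> [-5, -4, 28, -2, 26]
Pass 3: Select minimum -2 at index 3, swap -> [-5, -4, -2, 28, 26]


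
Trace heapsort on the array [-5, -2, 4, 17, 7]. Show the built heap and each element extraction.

Build heap: [17, 7, 4, -2, -5]
Extract 17: [7, -2, 4, -5, 17]
Extract 7: [4, -2, -5, 7, 17]
Extract 4: [-2, -5, 4, 7, 17]
Extract -2: [-5, -2, 4, 7, 17]


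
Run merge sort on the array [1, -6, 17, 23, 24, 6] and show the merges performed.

Divide and conquer:
  Merge [-6] + [17] -> [-6, 17]
  Merge [1] + [-6, 17] -> [-6, 1, 17]
  Merge [24] + [6] -> [6, 24]
  Merge [23] + [6, 24] -> [6, 23, 24]
  Merge [-6, 1, 17] + [6, 23, 24] -> [-6, 1, 6, 17, 23, 24]


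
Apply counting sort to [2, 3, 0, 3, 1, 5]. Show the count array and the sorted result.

Count array: [1, 1, 1, 2, 0, 1]
(count[i] = number of elements equal to i)
Cumulative count: [1, 2, 3, 5, 5, 6]
Sorted: [0, 1, 2, 3, 3, 5]


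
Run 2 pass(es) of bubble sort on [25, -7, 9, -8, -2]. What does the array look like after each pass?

After pass 1: [-7, 9, -8, -2, 25] (4 swaps)
After pass 2: [-7, -8, -2, 9, 25] (2 swaps)
Total swaps: 6


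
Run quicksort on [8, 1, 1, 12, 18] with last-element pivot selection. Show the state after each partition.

Partition 1: pivot=18 at index 4 -> [8, 1, 1, 12, 18]
Partition 2: pivot=12 at index 3 -> [8, 1, 1, 12, 18]
Partition 3: pivot=1 at index 1 -> [1, 1, 8, 12, 18]


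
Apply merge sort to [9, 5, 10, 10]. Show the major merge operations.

Divide and conquer:
  Merge [9] + [5] -> [5, 9]
  Merge [10] + [10] -> [10, 10]
  Merge [5, 9] + [10, 10] -> [5, 9, 10, 10]


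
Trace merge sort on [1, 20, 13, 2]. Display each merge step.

Divide and conquer:
  Merge [1] + [20] -> [1, 20]
  Merge [13] + [2] -> [2, 13]
  Merge [1, 20] + [2, 13] -> [1, 2, 13, 20]


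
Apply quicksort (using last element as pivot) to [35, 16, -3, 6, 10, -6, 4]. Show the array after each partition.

Partition 1: pivot=4 at index 2 -> [-3, -6, 4, 6, 10, 16, 35]
Partition 2: pivot=-6 at index 0 -> [-6, -3, 4, 6, 10, 16, 35]
Partition 3: pivot=35 at index 6 -> [-6, -3, 4, 6, 10, 16, 35]
Partition 4: pivot=16 at index 5 -> [-6, -3, 4, 6, 10, 16, 35]
Partition 5: pivot=10 at index 4 -> [-6, -3, 4, 6, 10, 16, 35]


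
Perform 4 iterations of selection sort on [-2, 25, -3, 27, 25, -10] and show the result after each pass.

Pass 1: Select minimum -10 at index 5, swap -> [-10, 25, -3, 27, 25, -2]
Pass 2: Select minimum -3 at index 2, swap -> [-10, -3, 25, 27, 25, -2]
Pass 3: Select minimum -2 at index 5, swap -> [-10, -3, -2, 27, 25, 25]
Pass 4: Select minimum 25 at index 4, swap -> [-10, -3, -2, 25, 27, 25]


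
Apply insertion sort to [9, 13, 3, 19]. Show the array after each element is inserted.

First element 9 is already 'sorted'
Insert 13: shifted 0 elements -> [9, 13, 3, 19]
Insert 3: shifted 2 elements -> [3, 9, 13, 19]
Insert 19: shifted 0 elements -> [3, 9, 13, 19]


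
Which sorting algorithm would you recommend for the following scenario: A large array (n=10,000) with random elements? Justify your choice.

Best choice: Quicksort or Mergesort
Reason: Both have O(n log n) average case; quicksort has lower constant factors


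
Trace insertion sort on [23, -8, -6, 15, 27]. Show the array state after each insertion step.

First element 23 is already 'sorted'
Insert -8: shifted 1 elements -> [-8, 23, -6, 15, 27]
Insert -6: shifted 1 elements -> [-8, -6, 23, 15, 27]
Insert 15: shifted 1 elements -> [-8, -6, 15, 23, 27]
Insert 27: shifted 0 elements -> [-8, -6, 15, 23, 27]


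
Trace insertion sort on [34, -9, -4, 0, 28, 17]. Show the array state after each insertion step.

First element 34 is already 'sorted'
Insert -9: shifted 1 elements -> [-9, 34, -4, 0, 28, 17]
Insert -4: shifted 1 elements -> [-9, -4, 34, 0, 28, 17]
Insert 0: shifted 1 elements -> [-9, -4, 0, 34, 28, 17]
Insert 28: shifted 1 elements -> [-9, -4, 0, 28, 34, 17]
Insert 17: shifted 2 elements -> [-9, -4, 0, 17, 28, 34]


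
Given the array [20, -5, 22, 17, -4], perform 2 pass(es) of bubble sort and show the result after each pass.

After pass 1: [-5, 20, 17, -4, 22] (3 swaps)
After pass 2: [-5, 17, -4, 20, 22] (2 swaps)
Total swaps: 5


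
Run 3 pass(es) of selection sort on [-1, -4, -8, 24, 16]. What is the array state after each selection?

Pass 1: Select minimum -8 at index 2, swap -> [-8, -4, -1, 24, 16]
Pass 2: Select minimum -4 at index 1, swap -> [-8, -4, -1, 24, 16]
Pass 3: Select minimum -1 at index 2, swap -> [-8, -4, -1, 24, 16]


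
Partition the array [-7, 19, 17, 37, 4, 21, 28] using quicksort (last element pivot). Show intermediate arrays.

Partition 1: pivot=28 at index 5 -> [-7, 19, 17, 4, 21, 28, 37]
Partition 2: pivot=21 at index 4 -> [-7, 19, 17, 4, 21, 28, 37]
Partition 3: pivot=4 at index 1 -> [-7, 4, 17, 19, 21, 28, 37]
Partition 4: pivot=19 at index 3 -> [-7, 4, 17, 19, 21, 28, 37]


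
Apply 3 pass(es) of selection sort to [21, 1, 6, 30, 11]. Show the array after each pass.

Pass 1: Select minimum 1 at index 1, swap -> [1, 21, 6, 30, 11]
Pass 2: Select minimum 6 at index 2, swap -> [1, 6, 21, 30, 11]
Pass 3: Select minimum 11 at index 4, swap -> [1, 6, 11, 30, 21]


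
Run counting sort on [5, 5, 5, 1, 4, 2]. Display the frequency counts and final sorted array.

Count array: [0, 1, 1, 0, 1, 3]
(count[i] = number of elements equal to i)
Cumulative count: [0, 1, 2, 2, 3, 6]
Sorted: [1, 2, 4, 5, 5, 5]


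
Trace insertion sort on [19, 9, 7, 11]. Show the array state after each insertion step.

First element 19 is already 'sorted'
Insert 9: shifted 1 elements -> [9, 19, 7, 11]
Insert 7: shifted 2 elements -> [7, 9, 19, 11]
Insert 11: shifted 1 elements -> [7, 9, 11, 19]


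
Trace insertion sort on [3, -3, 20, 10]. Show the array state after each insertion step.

First element 3 is already 'sorted'
Insert -3: shifted 1 elements -> [-3, 3, 20, 10]
Insert 20: shifted 0 elements -> [-3, 3, 20, 10]
Insert 10: shifted 1 elements -> [-3, 3, 10, 20]


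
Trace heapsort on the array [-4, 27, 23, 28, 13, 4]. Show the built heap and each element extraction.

Build heap: [28, 27, 23, -4, 13, 4]
Extract 28: [27, 13, 23, -4, 4, 28]
Extract 27: [23, 13, 4, -4, 27, 28]
Extract 23: [13, -4, 4, 23, 27, 28]
Extract 13: [4, -4, 13, 23, 27, 28]
Extract 4: [-4, 4, 13, 23, 27, 28]


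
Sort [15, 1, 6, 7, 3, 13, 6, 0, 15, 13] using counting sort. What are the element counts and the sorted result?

Count array: [1, 1, 0, 1, 0, 0, 2, 1, 0, 0, 0, 0, 0, 2, 0, 2]
(count[i] = number of elements equal to i)
Cumulative count: [1, 2, 2, 3, 3, 3, 5, 6, 6, 6, 6, 6, 6, 8, 8, 10]
Sorted: [0, 1, 3, 6, 6, 7, 13, 13, 15, 15]


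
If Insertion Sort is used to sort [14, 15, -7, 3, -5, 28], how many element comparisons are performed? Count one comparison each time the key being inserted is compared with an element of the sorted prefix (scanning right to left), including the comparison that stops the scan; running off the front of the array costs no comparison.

Insert 15: 14 <= 15 (stop) = 1 comparison(s) -> [14, 15, -7, 3, -5, 28]
Insert -7: 15 > -7 (shift), 14 > -7 (shift), reached front = 2 comparison(s) -> [-7, 14, 15, 3, -5, 28]
Insert 3: 15 > 3 (shift), 14 > 3 (shift), -7 <= 3 (stop) = 3 comparison(s) -> [-7, 3, 14, 15, -5, 28]
Insert -5: 15 > -5 (shift), 14 > -5 (shift), 3 > -5 (shift), -7 <= -5 (stop) = 4 comparison(s) -> [-7, -5, 3, 14, 15, 28]
Insert 28: 15 <= 28 (stop) = 1 comparison(s) -> [-7, -5, 3, 14, 15, 28]
Total comparisons: 1 + 2 + 3 + 4 + 1 = 11


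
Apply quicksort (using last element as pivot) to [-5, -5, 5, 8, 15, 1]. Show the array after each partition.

Partition 1: pivot=1 at index 2 -> [-5, -5, 1, 8, 15, 5]
Partition 2: pivot=-5 at index 1 -> [-5, -5, 1, 8, 15, 5]
Partition 3: pivot=5 at index 3 -> [-5, -5, 1, 5, 15, 8]
Partition 4: pivot=8 at index 4 -> [-5, -5, 1, 5, 8, 15]


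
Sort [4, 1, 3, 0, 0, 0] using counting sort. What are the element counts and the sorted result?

Count array: [3, 1, 0, 1, 1]
(count[i] = number of elements equal to i)
Cumulative count: [3, 4, 4, 5, 6]
Sorted: [0, 0, 0, 1, 3, 4]


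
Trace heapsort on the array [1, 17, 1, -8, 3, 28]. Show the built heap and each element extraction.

Build heap: [28, 17, 1, -8, 3, 1]
Extract 28: [17, 3, 1, -8, 1, 28]
Extract 17: [3, 1, 1, -8, 17, 28]
Extract 3: [1, -8, 1, 3, 17, 28]
Extract 1: [1, -8, 1, 3, 17, 28]
Extract 1: [-8, 1, 1, 3, 17, 28]


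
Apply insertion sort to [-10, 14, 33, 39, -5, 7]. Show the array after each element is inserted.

First element -10 is already 'sorted'
Insert 14: shifted 0 elements -> [-10, 14, 33, 39, -5, 7]
Insert 33: shifted 0 elements -> [-10, 14, 33, 39, -5, 7]
Insert 39: shifted 0 elements -> [-10, 14, 33, 39, -5, 7]
Insert -5: shifted 3 elements -> [-10, -5, 14, 33, 39, 7]
Insert 7: shifted 3 elements -> [-10, -5, 7, 14, 33, 39]
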